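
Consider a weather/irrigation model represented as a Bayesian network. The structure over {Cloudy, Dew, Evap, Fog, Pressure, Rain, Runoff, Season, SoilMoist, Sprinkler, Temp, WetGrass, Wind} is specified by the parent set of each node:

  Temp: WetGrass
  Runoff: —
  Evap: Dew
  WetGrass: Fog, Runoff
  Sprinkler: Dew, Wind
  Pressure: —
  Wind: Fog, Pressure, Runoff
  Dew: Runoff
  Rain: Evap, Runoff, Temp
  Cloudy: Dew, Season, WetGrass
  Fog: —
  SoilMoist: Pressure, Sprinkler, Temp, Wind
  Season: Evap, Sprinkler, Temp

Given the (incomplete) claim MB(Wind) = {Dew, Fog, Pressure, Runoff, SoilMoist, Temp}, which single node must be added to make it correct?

The Markov blanket of a node is its parents, its children, and the other parents of its children.
Wind's parents: Fog, Pressure, Runoff.
Wind's children: SoilMoist, Sprinkler.
Other parents of Wind's children:
  parents(Sprinkler) \ {Wind} = {Dew}.
  SoilMoist's other parents are Pressure, Sprinkler, Temp.
MB(Wind) = {Dew, Fog, Pressure, Runoff, SoilMoist, Sprinkler, Temp}.
Comparing with the claimed set, Sprinkler is missing.

Sprinkler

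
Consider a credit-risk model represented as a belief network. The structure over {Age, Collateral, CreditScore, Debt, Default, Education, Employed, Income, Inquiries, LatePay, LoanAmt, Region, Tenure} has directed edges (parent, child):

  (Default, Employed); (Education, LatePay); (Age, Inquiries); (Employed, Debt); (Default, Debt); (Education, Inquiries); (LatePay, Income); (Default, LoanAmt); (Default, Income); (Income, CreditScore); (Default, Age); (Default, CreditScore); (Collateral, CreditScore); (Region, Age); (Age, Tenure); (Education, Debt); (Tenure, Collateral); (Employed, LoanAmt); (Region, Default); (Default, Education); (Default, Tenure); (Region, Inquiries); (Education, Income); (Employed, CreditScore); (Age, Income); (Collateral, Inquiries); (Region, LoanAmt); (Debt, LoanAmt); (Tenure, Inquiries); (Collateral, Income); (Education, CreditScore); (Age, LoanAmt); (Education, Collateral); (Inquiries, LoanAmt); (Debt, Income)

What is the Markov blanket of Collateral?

Collateral has children CreditScore, Income, Inquiries.
Collateral has parents Education, Tenure.
Co-parents of Collateral (other parents of its children):
  parents(Inquiries) \ {Collateral} = {Age, Education, Region, Tenure}.
  Income's other parents are Age, Debt, Default, Education, LatePay.
  CreditScore's other parents are Default, Education, Employed, Income.
Union: {Education, Tenure} ∪ {CreditScore, Income, Inquiries} ∪ {Age, Debt, Default, Education, Employed, Income, LatePay, Region, Tenure} = {Age, CreditScore, Debt, Default, Education, Employed, Income, Inquiries, LatePay, Region, Tenure}.

{Age, CreditScore, Debt, Default, Education, Employed, Income, Inquiries, LatePay, Region, Tenure}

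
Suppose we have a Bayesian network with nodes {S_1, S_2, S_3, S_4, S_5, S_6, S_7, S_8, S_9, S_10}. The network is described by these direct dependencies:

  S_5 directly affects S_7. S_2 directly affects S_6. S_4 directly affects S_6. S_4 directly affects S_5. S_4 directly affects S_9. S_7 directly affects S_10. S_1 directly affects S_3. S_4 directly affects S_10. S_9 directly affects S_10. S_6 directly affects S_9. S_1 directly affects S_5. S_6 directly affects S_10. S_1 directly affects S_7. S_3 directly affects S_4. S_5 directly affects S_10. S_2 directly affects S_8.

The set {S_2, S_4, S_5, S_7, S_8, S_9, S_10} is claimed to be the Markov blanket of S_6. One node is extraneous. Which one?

S_8

Parents of S_6: S_2, S_4.
S_6 has children S_9, S_10.
Parents of each child, excluding S_6:
  S_9 also has parent S_4.
  S_10 also has parents S_4, S_5, S_7, S_9.
MB(S_6) = {S_2, S_4, S_5, S_7, S_9, S_10}.
S_8 is neither a parent, child, nor co-parent of S_6, so it does not belong.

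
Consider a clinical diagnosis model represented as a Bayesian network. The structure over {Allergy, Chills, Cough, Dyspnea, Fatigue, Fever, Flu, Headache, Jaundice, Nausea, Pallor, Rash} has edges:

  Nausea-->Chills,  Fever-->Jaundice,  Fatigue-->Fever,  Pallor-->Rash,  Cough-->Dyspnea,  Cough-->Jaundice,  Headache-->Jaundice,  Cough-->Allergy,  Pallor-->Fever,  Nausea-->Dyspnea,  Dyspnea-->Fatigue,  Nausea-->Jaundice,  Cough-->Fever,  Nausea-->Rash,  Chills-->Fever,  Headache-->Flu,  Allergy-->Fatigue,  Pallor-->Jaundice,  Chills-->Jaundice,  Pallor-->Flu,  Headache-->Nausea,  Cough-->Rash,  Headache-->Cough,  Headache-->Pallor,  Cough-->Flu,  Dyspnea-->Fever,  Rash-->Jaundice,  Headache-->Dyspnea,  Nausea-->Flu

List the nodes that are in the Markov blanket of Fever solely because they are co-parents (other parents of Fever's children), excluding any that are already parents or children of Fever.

{Headache, Nausea, Rash}

Children of Fever: Jaundice.
  parents(Jaundice) \ {Fever} = {Chills, Cough, Headache, Nausea, Pallor, Rash}.
Excluding nodes already adjacent to Fever (Chills, Cough, Dyspnea, Fatigue, Jaundice, Pallor), the co-parent-only contribution is {Headache, Nausea, Rash}.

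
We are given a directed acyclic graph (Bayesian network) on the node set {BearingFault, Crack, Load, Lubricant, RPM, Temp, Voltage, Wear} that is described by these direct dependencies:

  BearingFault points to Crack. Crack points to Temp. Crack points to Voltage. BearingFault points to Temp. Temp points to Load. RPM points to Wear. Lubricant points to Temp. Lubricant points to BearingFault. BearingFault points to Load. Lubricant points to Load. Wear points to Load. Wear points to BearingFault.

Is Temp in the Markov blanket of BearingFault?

Temp is a child of BearingFault.
So Temp ∈ MB(BearingFault).

Yes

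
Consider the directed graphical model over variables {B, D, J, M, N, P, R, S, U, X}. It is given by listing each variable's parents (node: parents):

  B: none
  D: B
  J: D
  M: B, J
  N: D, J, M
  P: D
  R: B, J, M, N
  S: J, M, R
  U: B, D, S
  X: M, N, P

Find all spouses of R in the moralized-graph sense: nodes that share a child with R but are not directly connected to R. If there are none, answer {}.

Children of R: S.
  S also has parents J, M.
Excluding nodes already adjacent to R (B, J, M, N, S), the co-parent-only contribution is {}.

{}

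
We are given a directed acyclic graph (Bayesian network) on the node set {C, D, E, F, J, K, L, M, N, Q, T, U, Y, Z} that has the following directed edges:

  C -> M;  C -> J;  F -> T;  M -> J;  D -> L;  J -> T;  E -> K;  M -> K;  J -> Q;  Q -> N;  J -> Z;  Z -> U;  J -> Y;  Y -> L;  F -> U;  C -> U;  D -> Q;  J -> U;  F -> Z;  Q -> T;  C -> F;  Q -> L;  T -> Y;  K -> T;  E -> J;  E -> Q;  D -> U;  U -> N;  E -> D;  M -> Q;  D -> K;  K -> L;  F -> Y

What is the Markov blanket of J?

A node's Markov blanket = Pa ∪ Ch ∪ (parents of Ch other than the node itself).
J has parents C, E, M.
Ch(J) = {Q, T, U, Y, Z}.
Parents of each child, excluding J:
  parents(Q) \ {J} = {D, E, M}.
  Z's other parent is F.
  parents(T) \ {J} = {F, K, Q}.
  parents(U) \ {J} = {C, D, F, Z}.
  Y also has parents F, T.
Union: {C, E, M} ∪ {Q, T, U, Y, Z} ∪ {C, D, E, F, K, M, Q, T, Z} = {C, D, E, F, K, M, Q, T, U, Y, Z}.

{C, D, E, F, K, M, Q, T, U, Y, Z}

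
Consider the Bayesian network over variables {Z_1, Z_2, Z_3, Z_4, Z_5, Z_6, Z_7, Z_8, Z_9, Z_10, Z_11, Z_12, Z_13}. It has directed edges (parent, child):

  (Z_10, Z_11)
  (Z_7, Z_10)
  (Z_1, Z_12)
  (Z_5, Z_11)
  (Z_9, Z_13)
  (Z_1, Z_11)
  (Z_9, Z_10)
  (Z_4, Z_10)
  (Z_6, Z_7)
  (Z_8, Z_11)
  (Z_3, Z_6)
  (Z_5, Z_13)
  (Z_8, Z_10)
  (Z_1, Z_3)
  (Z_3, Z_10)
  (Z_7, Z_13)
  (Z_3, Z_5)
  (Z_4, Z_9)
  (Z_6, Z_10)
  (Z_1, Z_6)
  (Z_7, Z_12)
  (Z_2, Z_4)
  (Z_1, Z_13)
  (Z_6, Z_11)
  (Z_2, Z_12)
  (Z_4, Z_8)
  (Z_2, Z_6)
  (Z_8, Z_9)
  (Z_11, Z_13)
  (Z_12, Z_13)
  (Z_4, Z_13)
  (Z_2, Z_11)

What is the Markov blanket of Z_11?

{Z_1, Z_2, Z_4, Z_5, Z_6, Z_7, Z_8, Z_9, Z_10, Z_12, Z_13}

Parents of Z_11: Z_1, Z_2, Z_5, Z_6, Z_8, Z_10.
Z_11 has child Z_13.
Other parents of Z_11's children:
  Z_13: Z_1, Z_4, Z_5, Z_7, Z_9, Z_12
Union: {Z_1, Z_2, Z_5, Z_6, Z_8, Z_10} ∪ {Z_13} ∪ {Z_1, Z_4, Z_5, Z_7, Z_9, Z_12} = {Z_1, Z_2, Z_4, Z_5, Z_6, Z_7, Z_8, Z_9, Z_10, Z_12, Z_13}.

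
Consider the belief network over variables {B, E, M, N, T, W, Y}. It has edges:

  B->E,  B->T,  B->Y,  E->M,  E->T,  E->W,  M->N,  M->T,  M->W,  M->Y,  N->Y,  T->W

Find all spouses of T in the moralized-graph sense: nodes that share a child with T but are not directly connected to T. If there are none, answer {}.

{}

Children of T: W.
  parents(W) \ {T} = {E, M}.
Excluding nodes already adjacent to T (B, E, M, W), the co-parent-only contribution is {}.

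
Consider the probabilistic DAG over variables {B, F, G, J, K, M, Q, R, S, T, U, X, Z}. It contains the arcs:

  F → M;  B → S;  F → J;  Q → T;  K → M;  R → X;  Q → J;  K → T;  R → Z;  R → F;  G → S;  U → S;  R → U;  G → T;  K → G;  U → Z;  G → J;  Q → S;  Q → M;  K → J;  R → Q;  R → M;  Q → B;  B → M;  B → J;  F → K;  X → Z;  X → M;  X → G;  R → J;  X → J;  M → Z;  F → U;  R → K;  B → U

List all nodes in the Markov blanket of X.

{B, F, G, J, K, M, Q, R, U, Z}

X's children: G, J, M, Z.
X's parents: R.
For each child, the remaining parents (spouses of X):
  G also has parent K.
  J's other parents are B, F, G, K, Q, R.
  M's other parents are B, F, K, Q, R.
  Z also has parents M, R, U.
So the Markov blanket of X is {B, F, G, J, K, M, Q, R, U, Z}.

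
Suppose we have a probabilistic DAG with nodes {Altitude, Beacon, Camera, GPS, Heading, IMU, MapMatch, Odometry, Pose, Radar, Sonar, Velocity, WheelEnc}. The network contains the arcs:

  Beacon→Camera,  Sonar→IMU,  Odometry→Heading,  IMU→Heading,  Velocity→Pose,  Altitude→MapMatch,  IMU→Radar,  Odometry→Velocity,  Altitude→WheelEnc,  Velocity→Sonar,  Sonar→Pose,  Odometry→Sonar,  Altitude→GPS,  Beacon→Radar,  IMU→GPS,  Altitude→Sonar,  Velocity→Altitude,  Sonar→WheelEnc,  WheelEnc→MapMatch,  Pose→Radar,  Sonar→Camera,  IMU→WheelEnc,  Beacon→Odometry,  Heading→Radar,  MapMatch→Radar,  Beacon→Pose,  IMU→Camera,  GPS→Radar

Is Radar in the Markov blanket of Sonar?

The Markov blanket of a node is its parents, its children, and the other parents of its children.
Ch(Sonar) = {Camera, IMU, Pose, WheelEnc}.
Parents of Sonar: Altitude, Odometry, Velocity.
Co-parents of Sonar (other parents of its children):
  Pose: Beacon, Velocity
  IMU: —
  WheelEnc: Altitude, IMU
  Camera: Beacon, IMU
MB(Sonar) = {Altitude, Beacon, Camera, IMU, Odometry, Pose, Velocity, WheelEnc}; Radar is not in this set.

No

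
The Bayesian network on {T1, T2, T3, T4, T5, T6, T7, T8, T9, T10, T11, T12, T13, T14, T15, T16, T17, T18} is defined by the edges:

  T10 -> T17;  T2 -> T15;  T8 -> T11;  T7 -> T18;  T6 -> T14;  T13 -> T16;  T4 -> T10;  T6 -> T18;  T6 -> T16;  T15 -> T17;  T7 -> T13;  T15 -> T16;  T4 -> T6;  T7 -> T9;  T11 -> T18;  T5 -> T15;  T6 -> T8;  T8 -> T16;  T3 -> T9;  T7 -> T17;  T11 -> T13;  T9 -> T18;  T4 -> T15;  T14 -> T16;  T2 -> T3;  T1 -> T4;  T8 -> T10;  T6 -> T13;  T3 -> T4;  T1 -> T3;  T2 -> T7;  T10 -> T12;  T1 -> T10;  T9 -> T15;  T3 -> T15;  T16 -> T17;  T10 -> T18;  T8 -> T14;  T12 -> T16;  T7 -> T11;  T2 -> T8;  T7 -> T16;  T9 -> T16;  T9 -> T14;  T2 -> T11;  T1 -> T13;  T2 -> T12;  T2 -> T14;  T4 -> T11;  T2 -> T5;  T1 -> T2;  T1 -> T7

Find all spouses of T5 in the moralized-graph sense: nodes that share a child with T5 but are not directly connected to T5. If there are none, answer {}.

{T3, T4, T9}

Children of T5: T15.
  parents(T15) \ {T5} = {T2, T3, T4, T9}.
Excluding nodes already adjacent to T5 (T2, T15), the co-parent-only contribution is {T3, T4, T9}.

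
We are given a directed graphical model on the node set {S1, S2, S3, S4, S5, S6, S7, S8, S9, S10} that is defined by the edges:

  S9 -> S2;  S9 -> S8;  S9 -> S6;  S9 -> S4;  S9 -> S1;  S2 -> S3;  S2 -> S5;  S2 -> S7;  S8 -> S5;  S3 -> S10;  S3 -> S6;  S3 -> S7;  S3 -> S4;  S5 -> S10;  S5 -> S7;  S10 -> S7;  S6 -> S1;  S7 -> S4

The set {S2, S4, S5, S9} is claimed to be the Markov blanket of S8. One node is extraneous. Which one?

S4

S8 has child S5.
S8's parents: S9.
Co-parents of S8 (other parents of its children):
  S5: S2
MB(S8) = {S2, S5, S9}.
S4 is neither a parent, child, nor co-parent of S8, so it does not belong.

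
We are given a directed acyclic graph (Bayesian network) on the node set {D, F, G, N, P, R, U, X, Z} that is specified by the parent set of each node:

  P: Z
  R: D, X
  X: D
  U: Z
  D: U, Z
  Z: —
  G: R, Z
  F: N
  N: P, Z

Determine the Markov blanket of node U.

{D, Z}

Pa(U) = {Z}.
Children of U: D.
Parents of each child, excluding U:
  D: Z
MB(U) = {D, Z}.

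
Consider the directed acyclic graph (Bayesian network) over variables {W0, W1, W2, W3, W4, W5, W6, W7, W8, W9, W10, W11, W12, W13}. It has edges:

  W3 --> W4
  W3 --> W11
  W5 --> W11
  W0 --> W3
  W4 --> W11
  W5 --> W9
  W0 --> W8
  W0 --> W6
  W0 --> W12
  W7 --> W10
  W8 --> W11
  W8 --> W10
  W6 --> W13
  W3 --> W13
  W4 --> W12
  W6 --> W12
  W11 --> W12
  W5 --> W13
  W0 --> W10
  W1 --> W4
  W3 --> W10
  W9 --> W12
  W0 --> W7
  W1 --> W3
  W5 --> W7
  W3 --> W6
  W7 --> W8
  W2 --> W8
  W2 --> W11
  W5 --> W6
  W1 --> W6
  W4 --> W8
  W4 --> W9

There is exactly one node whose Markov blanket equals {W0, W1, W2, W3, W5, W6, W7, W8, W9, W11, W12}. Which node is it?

W4

The target node must have every member of {W0, W1, W2, W3, W5, W6, W7, W8, W9, W11, W12} as a parent, child, or co-parent, and no others.
Parents of W4: W1, W3; children: W8, W9, W11, W12; co-parents: W0, W2, W3, W5, W6, W7, W8, W9, W11.
These exactly cover the given set, so the node is W4.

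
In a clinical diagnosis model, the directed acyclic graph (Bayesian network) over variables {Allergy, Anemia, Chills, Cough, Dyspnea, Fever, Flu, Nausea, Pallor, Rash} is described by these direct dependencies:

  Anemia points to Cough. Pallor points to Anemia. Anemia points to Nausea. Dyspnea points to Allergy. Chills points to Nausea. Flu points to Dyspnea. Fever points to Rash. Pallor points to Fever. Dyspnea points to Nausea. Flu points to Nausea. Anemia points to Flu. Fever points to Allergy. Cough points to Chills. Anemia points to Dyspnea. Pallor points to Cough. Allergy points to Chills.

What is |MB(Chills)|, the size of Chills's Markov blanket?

Recall MB(v) = parents ∪ children ∪ spouses, where spouses are the other parents of v's children.
Chills's parents: Allergy, Cough.
Ch(Chills) = {Nausea}.
Other parents of Chills's children:
  Nausea's other parents are Anemia, Dyspnea, Flu.
MB(Chills) = {Allergy, Anemia, Cough, Dyspnea, Flu, Nausea}, which has 6 nodes.

6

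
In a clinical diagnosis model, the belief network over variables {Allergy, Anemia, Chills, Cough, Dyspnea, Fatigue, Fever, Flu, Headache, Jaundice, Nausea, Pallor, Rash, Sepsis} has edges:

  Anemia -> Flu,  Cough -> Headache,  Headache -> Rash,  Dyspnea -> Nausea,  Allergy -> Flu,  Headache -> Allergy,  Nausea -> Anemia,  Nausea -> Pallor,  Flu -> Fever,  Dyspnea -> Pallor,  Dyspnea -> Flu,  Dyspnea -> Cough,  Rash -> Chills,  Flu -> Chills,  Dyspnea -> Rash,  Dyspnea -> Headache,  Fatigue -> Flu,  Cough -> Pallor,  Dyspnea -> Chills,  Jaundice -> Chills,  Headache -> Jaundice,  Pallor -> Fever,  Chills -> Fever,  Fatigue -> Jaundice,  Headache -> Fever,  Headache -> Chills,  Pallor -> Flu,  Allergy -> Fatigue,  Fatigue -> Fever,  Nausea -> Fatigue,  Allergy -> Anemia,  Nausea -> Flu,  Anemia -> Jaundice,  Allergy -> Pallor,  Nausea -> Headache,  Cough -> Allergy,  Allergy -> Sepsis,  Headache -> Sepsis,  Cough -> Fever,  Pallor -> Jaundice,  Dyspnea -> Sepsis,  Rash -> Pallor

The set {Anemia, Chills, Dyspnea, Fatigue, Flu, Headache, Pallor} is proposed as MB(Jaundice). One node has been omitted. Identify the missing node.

Rash

Recall MB(v) = parents ∪ children ∪ spouses, where spouses are the other parents of v's children.
Parents of Jaundice: Anemia, Fatigue, Headache, Pallor.
Jaundice has child Chills.
Co-parents of Jaundice (other parents of its children):
  Chills: Dyspnea, Flu, Headache, Rash
MB(Jaundice) = {Anemia, Chills, Dyspnea, Fatigue, Flu, Headache, Pallor, Rash}.
Comparing with the claimed set, Rash is missing.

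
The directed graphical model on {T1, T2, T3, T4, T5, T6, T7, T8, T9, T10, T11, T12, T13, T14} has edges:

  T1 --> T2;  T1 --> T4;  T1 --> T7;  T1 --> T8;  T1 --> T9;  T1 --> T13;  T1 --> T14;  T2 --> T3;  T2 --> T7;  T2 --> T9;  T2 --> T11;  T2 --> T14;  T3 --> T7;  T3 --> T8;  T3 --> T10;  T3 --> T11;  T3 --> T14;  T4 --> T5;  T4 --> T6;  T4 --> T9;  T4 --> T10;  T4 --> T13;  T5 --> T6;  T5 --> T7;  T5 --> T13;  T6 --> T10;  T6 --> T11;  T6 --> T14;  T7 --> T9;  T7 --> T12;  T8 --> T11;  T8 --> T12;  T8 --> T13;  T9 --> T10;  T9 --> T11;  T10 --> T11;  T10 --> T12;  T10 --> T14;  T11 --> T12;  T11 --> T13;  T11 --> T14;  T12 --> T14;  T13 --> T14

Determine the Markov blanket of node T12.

Recall MB(v) = parents ∪ children ∪ spouses, where spouses are the other parents of v's children.
T12's parents: T7, T8, T10, T11.
T12 has child T14.
Other parents of T12's children:
  T14: T1, T2, T3, T6, T10, T11, T13
Taking the union gives {T1, T2, T3, T6, T7, T8, T10, T11, T13, T14}.

{T1, T2, T3, T6, T7, T8, T10, T11, T13, T14}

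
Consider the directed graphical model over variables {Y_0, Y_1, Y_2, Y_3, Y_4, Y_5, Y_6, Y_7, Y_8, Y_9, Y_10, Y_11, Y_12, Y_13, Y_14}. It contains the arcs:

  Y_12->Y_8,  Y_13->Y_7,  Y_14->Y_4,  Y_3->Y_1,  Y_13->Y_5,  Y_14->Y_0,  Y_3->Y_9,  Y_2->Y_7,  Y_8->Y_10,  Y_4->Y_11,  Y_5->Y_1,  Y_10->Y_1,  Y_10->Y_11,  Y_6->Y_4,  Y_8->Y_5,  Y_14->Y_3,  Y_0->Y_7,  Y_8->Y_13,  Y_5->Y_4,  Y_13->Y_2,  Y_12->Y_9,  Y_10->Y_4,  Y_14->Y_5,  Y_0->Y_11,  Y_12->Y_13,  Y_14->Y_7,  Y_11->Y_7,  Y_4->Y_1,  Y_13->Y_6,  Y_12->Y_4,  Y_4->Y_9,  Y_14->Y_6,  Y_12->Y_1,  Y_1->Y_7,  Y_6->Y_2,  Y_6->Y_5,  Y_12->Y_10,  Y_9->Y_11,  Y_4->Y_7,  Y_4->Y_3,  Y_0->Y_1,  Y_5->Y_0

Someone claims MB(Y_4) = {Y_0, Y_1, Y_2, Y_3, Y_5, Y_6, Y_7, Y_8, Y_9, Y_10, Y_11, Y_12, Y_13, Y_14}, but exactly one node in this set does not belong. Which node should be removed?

A node's Markov blanket = Pa ∪ Ch ∪ (parents of Ch other than the node itself).
Pa(Y_4) = {Y_5, Y_6, Y_10, Y_12, Y_14}.
Y_4's children: Y_1, Y_3, Y_7, Y_9, Y_11.
Other parents of Y_4's children:
  Y_3 also has parent Y_14.
  parents(Y_9) \ {Y_4} = {Y_3, Y_12}.
  Y_1's other parents are Y_0, Y_3, Y_5, Y_10, Y_12.
  parents(Y_11) \ {Y_4} = {Y_0, Y_9, Y_10}.
  Y_7 also has parents Y_0, Y_1, Y_2, Y_11, Y_13, Y_14.
MB(Y_4) = {Y_0, Y_1, Y_2, Y_3, Y_5, Y_6, Y_7, Y_9, Y_10, Y_11, Y_12, Y_13, Y_14}.
Y_8 is neither a parent, child, nor co-parent of Y_4, so it does not belong.

Y_8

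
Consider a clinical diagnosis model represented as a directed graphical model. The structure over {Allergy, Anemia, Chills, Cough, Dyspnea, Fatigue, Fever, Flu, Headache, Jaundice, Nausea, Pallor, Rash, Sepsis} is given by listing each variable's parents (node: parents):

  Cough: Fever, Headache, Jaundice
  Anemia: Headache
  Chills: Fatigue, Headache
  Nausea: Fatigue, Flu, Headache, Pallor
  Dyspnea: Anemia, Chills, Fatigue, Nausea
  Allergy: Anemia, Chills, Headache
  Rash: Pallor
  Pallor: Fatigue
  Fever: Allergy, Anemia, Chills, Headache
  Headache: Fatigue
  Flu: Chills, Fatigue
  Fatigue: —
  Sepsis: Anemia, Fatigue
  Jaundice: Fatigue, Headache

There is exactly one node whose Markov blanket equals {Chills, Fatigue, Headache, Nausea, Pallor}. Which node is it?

The target node must have every member of {Chills, Fatigue, Headache, Nausea, Pallor} as a parent, child, or co-parent, and no others.
Parents of Flu: Chills, Fatigue; children: Nausea; co-parents: Fatigue, Headache, Pallor.
These exactly cover the given set, so the node is Flu.

Flu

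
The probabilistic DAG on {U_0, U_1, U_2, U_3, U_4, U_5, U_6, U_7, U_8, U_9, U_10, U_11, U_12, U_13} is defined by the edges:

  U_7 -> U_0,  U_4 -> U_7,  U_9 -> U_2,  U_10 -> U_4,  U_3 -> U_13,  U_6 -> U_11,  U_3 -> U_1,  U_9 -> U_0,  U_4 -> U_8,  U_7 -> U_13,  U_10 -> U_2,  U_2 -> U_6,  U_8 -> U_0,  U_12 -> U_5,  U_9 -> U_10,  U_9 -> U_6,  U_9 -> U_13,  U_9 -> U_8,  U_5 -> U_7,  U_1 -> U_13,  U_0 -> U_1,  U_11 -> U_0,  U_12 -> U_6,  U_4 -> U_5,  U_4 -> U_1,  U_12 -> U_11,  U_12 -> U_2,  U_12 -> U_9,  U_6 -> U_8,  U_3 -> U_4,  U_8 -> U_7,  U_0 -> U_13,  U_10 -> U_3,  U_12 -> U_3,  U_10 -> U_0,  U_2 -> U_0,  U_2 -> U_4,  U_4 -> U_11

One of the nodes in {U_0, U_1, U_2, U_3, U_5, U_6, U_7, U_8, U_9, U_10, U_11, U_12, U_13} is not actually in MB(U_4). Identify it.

U_13

A node's Markov blanket = Pa ∪ Ch ∪ (parents of Ch other than the node itself).
Pa(U_4) = {U_2, U_3, U_10}.
U_4 has children U_1, U_5, U_7, U_8, U_11.
Parents of each child, excluding U_4:
  U_8: U_6, U_9
  U_5: U_12
  U_7: U_5, U_8
  U_11: U_6, U_12
  U_1: U_0, U_3
MB(U_4) = {U_0, U_1, U_2, U_3, U_5, U_6, U_7, U_8, U_9, U_10, U_11, U_12}.
U_13 is neither a parent, child, nor co-parent of U_4, so it does not belong.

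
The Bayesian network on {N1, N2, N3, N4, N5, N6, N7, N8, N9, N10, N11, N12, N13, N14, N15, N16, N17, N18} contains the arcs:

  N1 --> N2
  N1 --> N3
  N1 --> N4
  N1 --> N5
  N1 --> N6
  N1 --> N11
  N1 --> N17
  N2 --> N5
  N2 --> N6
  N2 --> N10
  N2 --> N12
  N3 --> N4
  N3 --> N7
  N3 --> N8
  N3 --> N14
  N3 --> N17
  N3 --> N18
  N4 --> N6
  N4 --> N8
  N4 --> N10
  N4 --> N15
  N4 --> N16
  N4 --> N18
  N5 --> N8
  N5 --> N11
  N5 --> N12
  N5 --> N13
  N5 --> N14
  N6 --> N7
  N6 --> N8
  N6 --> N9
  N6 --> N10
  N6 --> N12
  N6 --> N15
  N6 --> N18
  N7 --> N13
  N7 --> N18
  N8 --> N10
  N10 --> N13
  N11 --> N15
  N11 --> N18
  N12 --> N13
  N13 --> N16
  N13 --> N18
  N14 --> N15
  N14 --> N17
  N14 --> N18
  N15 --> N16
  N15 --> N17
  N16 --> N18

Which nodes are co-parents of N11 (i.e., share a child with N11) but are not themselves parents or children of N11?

Children of N11: N15, N18.
  N15's other parents are N4, N6, N14.
  parents(N18) \ {N11} = {N3, N4, N6, N7, N13, N14, N16}.
Excluding nodes already adjacent to N11 (N1, N5, N15, N18), the co-parent-only contribution is {N3, N4, N6, N7, N13, N14, N16}.

{N3, N4, N6, N7, N13, N14, N16}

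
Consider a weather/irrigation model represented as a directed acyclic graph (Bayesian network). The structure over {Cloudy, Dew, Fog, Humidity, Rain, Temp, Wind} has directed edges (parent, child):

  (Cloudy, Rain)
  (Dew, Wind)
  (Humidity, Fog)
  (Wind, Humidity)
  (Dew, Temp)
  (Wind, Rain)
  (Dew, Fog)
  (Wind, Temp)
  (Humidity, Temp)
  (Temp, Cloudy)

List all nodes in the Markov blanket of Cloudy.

{Rain, Temp, Wind}

The Markov blanket of a node is its parents, its children, and the other parents of its children.
Cloudy's children: Rain.
Cloudy has parent Temp.
Parents of each child, excluding Cloudy:
  Rain: Wind
Union: {Temp} ∪ {Rain} ∪ {Wind} = {Rain, Temp, Wind}.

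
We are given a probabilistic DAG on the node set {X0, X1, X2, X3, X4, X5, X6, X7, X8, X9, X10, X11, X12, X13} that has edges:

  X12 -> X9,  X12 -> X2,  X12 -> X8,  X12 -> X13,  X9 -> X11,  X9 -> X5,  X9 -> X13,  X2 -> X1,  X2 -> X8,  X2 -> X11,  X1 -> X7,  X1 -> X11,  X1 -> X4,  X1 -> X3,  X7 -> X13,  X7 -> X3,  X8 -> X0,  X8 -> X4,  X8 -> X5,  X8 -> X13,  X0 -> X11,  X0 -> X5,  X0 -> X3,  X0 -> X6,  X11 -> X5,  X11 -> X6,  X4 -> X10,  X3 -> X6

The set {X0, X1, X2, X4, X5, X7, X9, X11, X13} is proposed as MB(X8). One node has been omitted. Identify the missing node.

X8 has parents X2, X12.
X8 has children X0, X4, X5, X13.
Other parents of X8's children:
  X0: no additional parents.
  X4 also has parent X1.
  X5's other parents are X0, X9, X11.
  X13 also has parents X7, X9, X12.
MB(X8) = {X0, X1, X2, X4, X5, X7, X9, X11, X12, X13}.
Comparing with the claimed set, X12 is missing.

X12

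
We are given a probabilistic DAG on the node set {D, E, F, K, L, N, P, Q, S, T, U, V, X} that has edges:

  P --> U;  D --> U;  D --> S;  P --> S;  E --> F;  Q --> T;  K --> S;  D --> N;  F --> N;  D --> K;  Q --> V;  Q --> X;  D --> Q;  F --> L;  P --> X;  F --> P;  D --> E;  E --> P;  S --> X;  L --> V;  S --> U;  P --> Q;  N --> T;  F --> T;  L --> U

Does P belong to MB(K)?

P is a co-parent of K: both are parents of S.
So P ∈ MB(K).

Yes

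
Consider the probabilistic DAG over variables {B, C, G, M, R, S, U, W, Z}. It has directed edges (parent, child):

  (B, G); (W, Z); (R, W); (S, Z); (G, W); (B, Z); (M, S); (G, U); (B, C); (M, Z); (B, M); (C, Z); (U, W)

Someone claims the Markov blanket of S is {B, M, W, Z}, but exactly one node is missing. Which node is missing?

C

Pa(S) = {M}.
S has child Z.
For each child, the remaining parents (spouses of S):
  Z's other parents are B, C, M, W.
MB(S) = {B, C, M, W, Z}.
Comparing with the claimed set, C is missing.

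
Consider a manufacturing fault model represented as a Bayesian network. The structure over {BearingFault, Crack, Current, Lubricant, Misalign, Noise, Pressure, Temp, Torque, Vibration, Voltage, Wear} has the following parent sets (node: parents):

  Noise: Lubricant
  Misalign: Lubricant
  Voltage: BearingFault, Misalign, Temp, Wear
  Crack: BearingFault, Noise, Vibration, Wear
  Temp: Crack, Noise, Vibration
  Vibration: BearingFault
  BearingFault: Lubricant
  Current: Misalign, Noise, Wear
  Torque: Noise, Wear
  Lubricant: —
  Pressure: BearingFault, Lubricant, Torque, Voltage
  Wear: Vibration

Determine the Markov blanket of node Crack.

Pa(Crack) = {BearingFault, Noise, Vibration, Wear}.
Crack has child Temp.
Parents of each child, excluding Crack:
  Temp: Noise, Vibration
Union: {BearingFault, Noise, Vibration, Wear} ∪ {Temp} ∪ {Noise, Vibration} = {BearingFault, Noise, Temp, Vibration, Wear}.

{BearingFault, Noise, Temp, Vibration, Wear}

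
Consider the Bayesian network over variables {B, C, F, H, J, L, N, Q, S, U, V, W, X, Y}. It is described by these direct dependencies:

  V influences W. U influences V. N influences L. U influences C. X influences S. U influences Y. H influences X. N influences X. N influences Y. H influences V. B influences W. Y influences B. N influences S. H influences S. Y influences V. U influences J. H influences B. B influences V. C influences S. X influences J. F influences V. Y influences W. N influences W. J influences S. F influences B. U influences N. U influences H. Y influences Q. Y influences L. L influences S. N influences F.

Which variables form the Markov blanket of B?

Recall MB(v) = parents ∪ children ∪ spouses, where spouses are the other parents of v's children.
B has parents F, H, Y.
B's children: V, W.
Other parents of B's children:
  parents(V) \ {B} = {F, H, U, Y}.
  W's other parents are N, V, Y.
Taking the union gives {F, H, N, U, V, W, Y}.

{F, H, N, U, V, W, Y}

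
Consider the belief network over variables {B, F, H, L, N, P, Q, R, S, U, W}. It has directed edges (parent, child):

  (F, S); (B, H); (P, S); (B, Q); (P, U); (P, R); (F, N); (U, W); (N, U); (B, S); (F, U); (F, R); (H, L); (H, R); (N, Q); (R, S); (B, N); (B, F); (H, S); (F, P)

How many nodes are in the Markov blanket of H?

6

Recall MB(v) = parents ∪ children ∪ spouses, where spouses are the other parents of v's children.
Ch(H) = {L, R, S}.
Pa(H) = {B}.
Other parents of H's children:
  L: no additional parents.
  parents(R) \ {H} = {F, P}.
  S also has parents B, F, P, R.
MB(H) = {B, F, L, P, R, S}, which has 6 nodes.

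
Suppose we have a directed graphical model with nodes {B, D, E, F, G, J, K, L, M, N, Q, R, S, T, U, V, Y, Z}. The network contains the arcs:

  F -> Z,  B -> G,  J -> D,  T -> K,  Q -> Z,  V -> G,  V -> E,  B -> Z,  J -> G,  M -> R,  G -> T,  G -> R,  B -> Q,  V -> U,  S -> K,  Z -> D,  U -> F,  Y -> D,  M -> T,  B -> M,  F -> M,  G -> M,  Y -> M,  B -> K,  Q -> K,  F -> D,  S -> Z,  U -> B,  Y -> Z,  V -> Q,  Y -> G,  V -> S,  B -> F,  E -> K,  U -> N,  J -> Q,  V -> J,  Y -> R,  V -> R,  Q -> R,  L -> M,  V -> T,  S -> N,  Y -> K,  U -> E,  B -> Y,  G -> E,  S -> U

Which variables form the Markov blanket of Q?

By definition, MB(Q) is built from Q's parents, Q's children, and the co-parents of Q.
Parents of Q: B, J, V.
Ch(Q) = {K, R, Z}.
For each child, the remaining parents (spouses of Q):
  K also has parents B, E, S, T, Y.
  Z's other parents are B, F, S, Y.
  parents(R) \ {Q} = {G, M, V, Y}.
Taking the union gives {B, E, F, G, J, K, M, R, S, T, V, Y, Z}.

{B, E, F, G, J, K, M, R, S, T, V, Y, Z}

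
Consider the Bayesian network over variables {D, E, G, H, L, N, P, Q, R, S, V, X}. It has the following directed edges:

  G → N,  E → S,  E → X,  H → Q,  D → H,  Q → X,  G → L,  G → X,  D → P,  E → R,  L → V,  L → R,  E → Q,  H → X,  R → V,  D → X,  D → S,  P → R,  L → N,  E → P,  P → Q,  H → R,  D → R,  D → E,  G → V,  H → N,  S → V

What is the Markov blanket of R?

{D, E, G, H, L, P, S, V}

Recall MB(v) = parents ∪ children ∪ spouses, where spouses are the other parents of v's children.
Parents of R: D, E, H, L, P.
R has child V.
Co-parents of R (other parents of its children):
  parents(V) \ {R} = {G, L, S}.
Union: {D, E, H, L, P} ∪ {V} ∪ {G, L, S} = {D, E, G, H, L, P, S, V}.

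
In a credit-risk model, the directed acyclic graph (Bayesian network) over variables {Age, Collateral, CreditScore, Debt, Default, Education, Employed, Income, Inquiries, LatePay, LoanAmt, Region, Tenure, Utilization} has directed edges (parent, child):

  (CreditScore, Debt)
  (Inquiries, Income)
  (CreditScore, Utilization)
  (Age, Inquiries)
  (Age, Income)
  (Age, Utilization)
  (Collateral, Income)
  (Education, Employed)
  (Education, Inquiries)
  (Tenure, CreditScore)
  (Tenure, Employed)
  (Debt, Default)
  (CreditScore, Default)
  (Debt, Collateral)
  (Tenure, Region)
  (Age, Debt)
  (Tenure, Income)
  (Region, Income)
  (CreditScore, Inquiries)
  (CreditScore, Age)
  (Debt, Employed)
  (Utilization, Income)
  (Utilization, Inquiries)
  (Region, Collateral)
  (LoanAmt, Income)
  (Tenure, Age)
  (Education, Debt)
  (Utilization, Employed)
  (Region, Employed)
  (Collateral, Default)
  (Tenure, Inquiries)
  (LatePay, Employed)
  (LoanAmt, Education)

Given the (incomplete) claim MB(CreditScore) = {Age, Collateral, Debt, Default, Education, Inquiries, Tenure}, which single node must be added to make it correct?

A node's Markov blanket = Pa ∪ Ch ∪ (parents of Ch other than the node itself).
CreditScore's parents: Tenure.
CreditScore has children Age, Debt, Default, Inquiries, Utilization.
Co-parents of CreditScore (other parents of its children):
  parents(Age) \ {CreditScore} = {Tenure}.
  parents(Utilization) \ {CreditScore} = {Age}.
  Inquiries also has parents Age, Education, Tenure, Utilization.
  Debt also has parents Age, Education.
  parents(Default) \ {CreditScore} = {Collateral, Debt}.
MB(CreditScore) = {Age, Collateral, Debt, Default, Education, Inquiries, Tenure, Utilization}.
Comparing with the claimed set, Utilization is missing.

Utilization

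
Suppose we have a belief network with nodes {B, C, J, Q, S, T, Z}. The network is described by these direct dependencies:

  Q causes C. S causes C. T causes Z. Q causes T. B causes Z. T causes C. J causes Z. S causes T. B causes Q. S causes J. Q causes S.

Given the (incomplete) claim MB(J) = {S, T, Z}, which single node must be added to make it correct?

B

J has parent S.
J has child Z.
Parents of each child, excluding J:
  Z also has parents B, T.
MB(J) = {B, S, T, Z}.
Comparing with the claimed set, B is missing.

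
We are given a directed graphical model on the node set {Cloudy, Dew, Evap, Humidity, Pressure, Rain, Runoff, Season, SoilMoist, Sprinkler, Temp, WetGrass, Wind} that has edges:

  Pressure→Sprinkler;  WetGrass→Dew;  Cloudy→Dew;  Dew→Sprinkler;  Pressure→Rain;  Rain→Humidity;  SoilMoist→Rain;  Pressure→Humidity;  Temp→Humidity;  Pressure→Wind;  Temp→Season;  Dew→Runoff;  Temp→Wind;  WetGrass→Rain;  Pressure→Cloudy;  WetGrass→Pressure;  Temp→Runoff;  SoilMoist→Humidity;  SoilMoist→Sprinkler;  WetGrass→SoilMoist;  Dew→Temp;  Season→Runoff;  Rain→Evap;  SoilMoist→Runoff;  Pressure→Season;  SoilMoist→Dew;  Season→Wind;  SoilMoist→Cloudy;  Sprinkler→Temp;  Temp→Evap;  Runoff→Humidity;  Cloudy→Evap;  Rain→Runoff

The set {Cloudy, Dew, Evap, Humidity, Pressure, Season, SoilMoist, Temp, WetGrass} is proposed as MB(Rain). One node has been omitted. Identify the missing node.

Runoff

The Markov blanket of a node is its parents, its children, and the other parents of its children.
Rain has parents Pressure, SoilMoist, WetGrass.
Ch(Rain) = {Evap, Humidity, Runoff}.
Parents of each child, excluding Rain:
  parents(Evap) \ {Rain} = {Cloudy, Temp}.
  Runoff's other parents are Dew, Season, SoilMoist, Temp.
  Humidity also has parents Pressure, Runoff, SoilMoist, Temp.
MB(Rain) = {Cloudy, Dew, Evap, Humidity, Pressure, Runoff, Season, SoilMoist, Temp, WetGrass}.
Comparing with the claimed set, Runoff is missing.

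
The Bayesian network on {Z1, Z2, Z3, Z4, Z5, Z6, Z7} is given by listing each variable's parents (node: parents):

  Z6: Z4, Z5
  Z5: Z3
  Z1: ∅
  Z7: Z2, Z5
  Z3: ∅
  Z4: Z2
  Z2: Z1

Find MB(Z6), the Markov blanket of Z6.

{Z4, Z5}

Parents of Z6: Z4, Z5.
Z6's children: none.
Z6 has no children, so there are no co-parents.
Taking the union gives {Z4, Z5}.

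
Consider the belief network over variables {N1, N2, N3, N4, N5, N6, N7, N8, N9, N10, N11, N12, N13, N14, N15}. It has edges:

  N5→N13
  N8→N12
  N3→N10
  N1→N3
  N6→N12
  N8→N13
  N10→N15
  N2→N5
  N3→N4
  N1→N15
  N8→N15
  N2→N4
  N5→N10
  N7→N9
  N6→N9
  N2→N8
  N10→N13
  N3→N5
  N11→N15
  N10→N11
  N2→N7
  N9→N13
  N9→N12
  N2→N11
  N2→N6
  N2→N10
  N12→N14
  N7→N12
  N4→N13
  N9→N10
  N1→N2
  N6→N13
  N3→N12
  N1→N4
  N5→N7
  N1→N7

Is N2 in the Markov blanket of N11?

Yes

N2 is a parent of N11.
So N2 ∈ MB(N11).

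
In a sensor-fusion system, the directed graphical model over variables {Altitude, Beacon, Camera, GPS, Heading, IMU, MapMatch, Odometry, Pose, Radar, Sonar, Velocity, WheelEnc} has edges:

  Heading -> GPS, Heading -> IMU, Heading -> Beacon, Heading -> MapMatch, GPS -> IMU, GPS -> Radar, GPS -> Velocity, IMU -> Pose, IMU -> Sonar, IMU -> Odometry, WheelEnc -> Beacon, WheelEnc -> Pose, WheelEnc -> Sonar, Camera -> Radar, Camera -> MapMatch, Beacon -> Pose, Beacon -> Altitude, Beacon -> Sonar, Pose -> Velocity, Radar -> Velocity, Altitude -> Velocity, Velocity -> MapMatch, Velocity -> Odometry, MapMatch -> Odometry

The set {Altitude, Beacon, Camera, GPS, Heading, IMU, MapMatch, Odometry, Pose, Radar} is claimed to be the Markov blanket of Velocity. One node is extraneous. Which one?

Beacon

Recall MB(v) = parents ∪ children ∪ spouses, where spouses are the other parents of v's children.
Velocity's parents: Altitude, GPS, Pose, Radar.
Ch(Velocity) = {MapMatch, Odometry}.
Other parents of Velocity's children:
  MapMatch's other parents are Camera, Heading.
  Odometry's other parents are IMU, MapMatch.
MB(Velocity) = {Altitude, Camera, GPS, Heading, IMU, MapMatch, Odometry, Pose, Radar}.
Beacon is neither a parent, child, nor co-parent of Velocity, so it does not belong.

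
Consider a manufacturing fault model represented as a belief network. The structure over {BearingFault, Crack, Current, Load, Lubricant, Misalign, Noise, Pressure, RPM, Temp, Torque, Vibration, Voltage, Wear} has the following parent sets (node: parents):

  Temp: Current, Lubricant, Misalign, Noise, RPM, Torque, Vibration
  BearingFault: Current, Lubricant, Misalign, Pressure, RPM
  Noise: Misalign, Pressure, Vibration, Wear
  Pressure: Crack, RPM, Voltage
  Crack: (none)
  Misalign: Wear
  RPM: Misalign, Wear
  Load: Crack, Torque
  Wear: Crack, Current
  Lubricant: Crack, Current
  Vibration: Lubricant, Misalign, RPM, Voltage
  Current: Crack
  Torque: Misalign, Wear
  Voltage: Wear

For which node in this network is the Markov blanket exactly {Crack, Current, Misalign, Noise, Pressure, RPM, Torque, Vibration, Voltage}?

The target node must have every member of {Crack, Current, Misalign, Noise, Pressure, RPM, Torque, Vibration, Voltage} as a parent, child, or co-parent, and no others.
Parents of Wear: Crack, Current; children: Misalign, Noise, RPM, Torque, Voltage; co-parents: Misalign, Pressure, Vibration.
These exactly cover the given set, so the node is Wear.

Wear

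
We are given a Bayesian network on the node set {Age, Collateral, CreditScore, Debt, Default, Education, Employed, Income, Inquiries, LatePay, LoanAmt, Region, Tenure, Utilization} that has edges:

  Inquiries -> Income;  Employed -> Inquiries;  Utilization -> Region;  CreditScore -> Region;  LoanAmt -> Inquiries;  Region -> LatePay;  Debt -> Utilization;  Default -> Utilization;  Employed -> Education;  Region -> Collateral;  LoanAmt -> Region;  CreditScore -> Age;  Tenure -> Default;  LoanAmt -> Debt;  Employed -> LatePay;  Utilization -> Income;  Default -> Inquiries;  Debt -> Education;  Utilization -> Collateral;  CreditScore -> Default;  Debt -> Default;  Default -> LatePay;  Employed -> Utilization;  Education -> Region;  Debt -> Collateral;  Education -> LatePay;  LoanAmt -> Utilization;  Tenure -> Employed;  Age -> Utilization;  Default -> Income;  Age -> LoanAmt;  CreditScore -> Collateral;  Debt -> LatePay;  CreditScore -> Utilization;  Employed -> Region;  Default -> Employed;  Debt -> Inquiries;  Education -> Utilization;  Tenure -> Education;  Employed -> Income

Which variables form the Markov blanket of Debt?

{Age, Collateral, CreditScore, Default, Education, Employed, Inquiries, LatePay, LoanAmt, Region, Tenure, Utilization}

Ch(Debt) = {Collateral, Default, Education, Inquiries, LatePay, Utilization}.
Pa(Debt) = {LoanAmt}.
Co-parents of Debt (other parents of its children):
  Default also has parents CreditScore, Tenure.
  parents(Inquiries) \ {Debt} = {Default, Employed, LoanAmt}.
  parents(Education) \ {Debt} = {Employed, Tenure}.
  Utilization also has parents Age, CreditScore, Default, Education, Employed, LoanAmt.
  LatePay's other parents are Default, Education, Employed, Region.
  Collateral's other parents are CreditScore, Region, Utilization.
So the Markov blanket of Debt is {Age, Collateral, CreditScore, Default, Education, Employed, Inquiries, LatePay, LoanAmt, Region, Tenure, Utilization}.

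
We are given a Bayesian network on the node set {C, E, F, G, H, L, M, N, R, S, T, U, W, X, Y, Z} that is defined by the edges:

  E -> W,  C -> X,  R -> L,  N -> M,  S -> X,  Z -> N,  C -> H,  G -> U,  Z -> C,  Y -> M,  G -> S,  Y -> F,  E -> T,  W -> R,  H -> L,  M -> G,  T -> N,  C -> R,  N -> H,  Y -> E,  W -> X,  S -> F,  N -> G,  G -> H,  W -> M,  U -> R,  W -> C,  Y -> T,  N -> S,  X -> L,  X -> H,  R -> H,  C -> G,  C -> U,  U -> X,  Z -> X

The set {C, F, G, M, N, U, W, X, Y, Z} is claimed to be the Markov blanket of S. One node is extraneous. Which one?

M

Pa(S) = {G, N}.
Children of S: F, X.
Other parents of S's children:
  X also has parents C, U, W, Z.
  F also has parent Y.
MB(S) = {C, F, G, N, U, W, X, Y, Z}.
M is neither a parent, child, nor co-parent of S, so it does not belong.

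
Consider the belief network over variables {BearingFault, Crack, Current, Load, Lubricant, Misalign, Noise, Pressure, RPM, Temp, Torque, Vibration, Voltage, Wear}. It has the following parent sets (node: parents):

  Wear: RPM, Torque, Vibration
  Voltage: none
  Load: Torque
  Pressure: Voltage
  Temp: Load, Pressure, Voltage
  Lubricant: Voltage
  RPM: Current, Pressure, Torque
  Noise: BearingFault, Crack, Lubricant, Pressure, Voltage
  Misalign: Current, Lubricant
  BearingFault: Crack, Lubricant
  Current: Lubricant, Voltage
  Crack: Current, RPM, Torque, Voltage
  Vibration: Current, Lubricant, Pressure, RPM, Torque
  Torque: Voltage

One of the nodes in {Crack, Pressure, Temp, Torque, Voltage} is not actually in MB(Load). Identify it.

Crack

A node's Markov blanket = Pa ∪ Ch ∪ (parents of Ch other than the node itself).
Load has child Temp.
Parents of Load: Torque.
Parents of each child, excluding Load:
  Temp: Pressure, Voltage
MB(Load) = {Pressure, Temp, Torque, Voltage}.
Crack is neither a parent, child, nor co-parent of Load, so it does not belong.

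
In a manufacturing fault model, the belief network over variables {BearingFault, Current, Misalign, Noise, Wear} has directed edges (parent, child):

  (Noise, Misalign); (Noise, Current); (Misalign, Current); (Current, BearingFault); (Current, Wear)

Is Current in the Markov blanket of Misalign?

Yes

Current is a child of Misalign.
So Current ∈ MB(Misalign).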